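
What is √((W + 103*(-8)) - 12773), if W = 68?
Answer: I*√13529 ≈ 116.31*I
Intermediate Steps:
√((W + 103*(-8)) - 12773) = √((68 + 103*(-8)) - 12773) = √((68 - 824) - 12773) = √(-756 - 12773) = √(-13529) = I*√13529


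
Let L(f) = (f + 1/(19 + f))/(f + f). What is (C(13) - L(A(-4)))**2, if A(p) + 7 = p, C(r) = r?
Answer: 4844401/30976 ≈ 156.39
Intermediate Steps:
A(p) = -7 + p
L(f) = (f + 1/(19 + f))/(2*f) (L(f) = (f + 1/(19 + f))/((2*f)) = (f + 1/(19 + f))*(1/(2*f)) = (f + 1/(19 + f))/(2*f))
(C(13) - L(A(-4)))**2 = (13 - (1 + (-7 - 4)**2 + 19*(-7 - 4))/(2*(-7 - 4)*(19 + (-7 - 4))))**2 = (13 - (1 + (-11)**2 + 19*(-11))/(2*(-11)*(19 - 11)))**2 = (13 - (-1)*(1 + 121 - 209)/(2*11*8))**2 = (13 - (-1)*(-87)/(2*11*8))**2 = (13 - 1*87/176)**2 = (13 - 87/176)**2 = (2201/176)**2 = 4844401/30976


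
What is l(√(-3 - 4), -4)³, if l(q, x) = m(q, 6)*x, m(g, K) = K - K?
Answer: 0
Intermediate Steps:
m(g, K) = 0
l(q, x) = 0 (l(q, x) = 0*x = 0)
l(√(-3 - 4), -4)³ = 0³ = 0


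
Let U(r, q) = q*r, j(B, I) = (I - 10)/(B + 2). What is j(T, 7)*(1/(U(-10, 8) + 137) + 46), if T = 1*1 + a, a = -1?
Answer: -2623/38 ≈ -69.026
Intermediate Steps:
T = 0 (T = 1*1 - 1 = 1 - 1 = 0)
j(B, I) = (-10 + I)/(2 + B)
j(T, 7)*(1/(U(-10, 8) + 137) + 46) = ((-10 + 7)/(2 + 0))*(1/(8*(-10) + 137) + 46) = (-3/2)*(1/(-80 + 137) + 46) = ((½)*(-3))*(1/57 + 46) = -3*(1/57 + 46)/2 = -3/2*2623/57 = -2623/38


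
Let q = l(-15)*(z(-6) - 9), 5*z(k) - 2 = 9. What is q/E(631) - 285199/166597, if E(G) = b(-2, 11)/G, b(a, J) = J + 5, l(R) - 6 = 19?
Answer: -8937711687/1332776 ≈ -6706.1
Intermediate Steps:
l(R) = 25 (l(R) = 6 + 19 = 25)
z(k) = 11/5 (z(k) = 2/5 + (1/5)*9 = 2/5 + 9/5 = 11/5)
b(a, J) = 5 + J
q = -170 (q = 25*(11/5 - 9) = 25*(-34/5) = -170)
E(G) = 16/G (E(G) = (5 + 11)/G = 16/G)
q/E(631) - 285199/166597 = -170/(16/631) - 285199/166597 = -170/(16*(1/631)) - 285199*1/166597 = -170/16/631 - 285199/166597 = -170*631/16 - 285199/166597 = -53635/8 - 285199/166597 = -8937711687/1332776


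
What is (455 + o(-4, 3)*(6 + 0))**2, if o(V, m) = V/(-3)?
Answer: 214369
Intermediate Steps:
o(V, m) = -V/3 (o(V, m) = V*(-1/3) = -V/3)
(455 + o(-4, 3)*(6 + 0))**2 = (455 + (-1/3*(-4))*(6 + 0))**2 = (455 + (4/3)*6)**2 = (455 + 8)**2 = 463**2 = 214369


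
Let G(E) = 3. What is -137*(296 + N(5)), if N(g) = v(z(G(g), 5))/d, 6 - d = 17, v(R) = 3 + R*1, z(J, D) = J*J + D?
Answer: -443743/11 ≈ -40340.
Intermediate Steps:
z(J, D) = D + J² (z(J, D) = J² + D = D + J²)
v(R) = 3 + R
d = -11 (d = 6 - 1*17 = 6 - 17 = -11)
N(g) = -17/11 (N(g) = (3 + (5 + 3²))/(-11) = (3 + (5 + 9))*(-1/11) = (3 + 14)*(-1/11) = 17*(-1/11) = -17/11)
-137*(296 + N(5)) = -137*(296 - 17/11) = -137*3239/11 = -443743/11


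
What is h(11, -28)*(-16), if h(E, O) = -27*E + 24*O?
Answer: 15504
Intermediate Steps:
h(11, -28)*(-16) = (-27*11 + 24*(-28))*(-16) = (-297 - 672)*(-16) = -969*(-16) = 15504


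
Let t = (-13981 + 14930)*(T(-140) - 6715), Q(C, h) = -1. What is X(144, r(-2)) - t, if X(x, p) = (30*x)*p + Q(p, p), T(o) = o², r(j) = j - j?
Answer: -12227866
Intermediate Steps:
r(j) = 0
X(x, p) = -1 + 30*p*x (X(x, p) = (30*x)*p - 1 = 30*p*x - 1 = -1 + 30*p*x)
t = 12227865 (t = (-13981 + 14930)*((-140)² - 6715) = 949*(19600 - 6715) = 949*12885 = 12227865)
X(144, r(-2)) - t = (-1 + 30*0*144) - 1*12227865 = (-1 + 0) - 12227865 = -1 - 12227865 = -12227866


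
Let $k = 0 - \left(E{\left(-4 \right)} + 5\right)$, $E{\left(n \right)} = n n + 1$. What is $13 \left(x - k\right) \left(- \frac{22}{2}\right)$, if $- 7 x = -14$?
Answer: $-3432$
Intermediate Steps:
$x = 2$ ($x = \left(- \frac{1}{7}\right) \left(-14\right) = 2$)
$E{\left(n \right)} = 1 + n^{2}$ ($E{\left(n \right)} = n^{2} + 1 = 1 + n^{2}$)
$k = -22$ ($k = 0 - \left(\left(1 + \left(-4\right)^{2}\right) + 5\right) = 0 - \left(\left(1 + 16\right) + 5\right) = 0 - \left(17 + 5\right) = 0 - 22 = -22$)
$13 \left(x - k\right) \left(- \frac{22}{2}\right) = 13 \left(2 - -22\right) \left(- \frac{22}{2}\right) = 13 \left(2 + 22\right) \left(\left(-22\right) \frac{1}{2}\right) = 13 \cdot 24 \left(-11\right) = 312 \left(-11\right) = -3432$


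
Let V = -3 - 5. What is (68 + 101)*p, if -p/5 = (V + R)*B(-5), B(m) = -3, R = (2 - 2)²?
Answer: -20280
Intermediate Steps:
R = 0 (R = 0² = 0)
V = -8
p = -120 (p = -5*(-8 + 0)*(-3) = -(-40)*(-3) = -5*24 = -120)
(68 + 101)*p = (68 + 101)*(-120) = 169*(-120) = -20280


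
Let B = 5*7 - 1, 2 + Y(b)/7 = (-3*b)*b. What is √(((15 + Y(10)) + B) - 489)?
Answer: I*√2554 ≈ 50.537*I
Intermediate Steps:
Y(b) = -14 - 21*b² (Y(b) = -14 + 7*((-3*b)*b) = -14 + 7*(-3*b²) = -14 - 21*b²)
B = 34 (B = 35 - 1 = 34)
√(((15 + Y(10)) + B) - 489) = √(((15 + (-14 - 21*10²)) + 34) - 489) = √(((15 + (-14 - 21*100)) + 34) - 489) = √(((15 + (-14 - 2100)) + 34) - 489) = √(((15 - 2114) + 34) - 489) = √((-2099 + 34) - 489) = √(-2065 - 489) = √(-2554) = I*√2554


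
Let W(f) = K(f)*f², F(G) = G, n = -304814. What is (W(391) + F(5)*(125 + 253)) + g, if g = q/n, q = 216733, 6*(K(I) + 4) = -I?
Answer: -4833914100062/457221 ≈ -1.0572e+7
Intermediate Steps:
K(I) = -4 - I/6 (K(I) = -4 + (-I)/6 = -4 - I/6)
g = -216733/304814 (g = 216733/(-304814) = 216733*(-1/304814) = -216733/304814 ≈ -0.71103)
W(f) = f²*(-4 - f/6) (W(f) = (-4 - f/6)*f² = f²*(-4 - f/6))
(W(391) + F(5)*(125 + 253)) + g = ((⅙)*391²*(-24 - 1*391) + 5*(125 + 253)) - 216733/304814 = ((⅙)*152881*(-24 - 391) + 5*378) - 216733/304814 = ((⅙)*152881*(-415) + 1890) - 216733/304814 = (-63445615/6 + 1890) - 216733/304814 = -63434275/6 - 216733/304814 = -4833914100062/457221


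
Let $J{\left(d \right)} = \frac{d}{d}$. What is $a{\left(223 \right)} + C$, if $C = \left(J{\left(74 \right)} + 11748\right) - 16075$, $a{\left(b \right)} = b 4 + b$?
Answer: $-3211$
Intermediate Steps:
$J{\left(d \right)} = 1$
$a{\left(b \right)} = 5 b$ ($a{\left(b \right)} = 4 b + b = 5 b$)
$C = -4326$ ($C = \left(1 + 11748\right) - 16075 = 11749 - 16075 = -4326$)
$a{\left(223 \right)} + C = 5 \cdot 223 - 4326 = 1115 - 4326 = -3211$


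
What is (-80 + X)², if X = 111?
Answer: 961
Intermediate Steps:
(-80 + X)² = (-80 + 111)² = 31² = 961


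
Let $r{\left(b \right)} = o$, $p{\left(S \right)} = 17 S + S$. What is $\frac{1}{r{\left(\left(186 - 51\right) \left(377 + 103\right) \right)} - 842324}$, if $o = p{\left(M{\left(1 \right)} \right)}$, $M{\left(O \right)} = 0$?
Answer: $- \frac{1}{842324} \approx -1.1872 \cdot 10^{-6}$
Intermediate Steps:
$p{\left(S \right)} = 18 S$
$o = 0$ ($o = 18 \cdot 0 = 0$)
$r{\left(b \right)} = 0$
$\frac{1}{r{\left(\left(186 - 51\right) \left(377 + 103\right) \right)} - 842324} = \frac{1}{0 - 842324} = \frac{1}{-842324} = - \frac{1}{842324}$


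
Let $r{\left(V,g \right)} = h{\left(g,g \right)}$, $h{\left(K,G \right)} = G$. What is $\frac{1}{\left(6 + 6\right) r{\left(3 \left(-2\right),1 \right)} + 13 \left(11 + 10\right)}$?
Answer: $\frac{1}{285} \approx 0.0035088$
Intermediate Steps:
$r{\left(V,g \right)} = g$
$\frac{1}{\left(6 + 6\right) r{\left(3 \left(-2\right),1 \right)} + 13 \left(11 + 10\right)} = \frac{1}{\left(6 + 6\right) 1 + 13 \left(11 + 10\right)} = \frac{1}{12 \cdot 1 + 13 \cdot 21} = \frac{1}{12 + 273} = \frac{1}{285}$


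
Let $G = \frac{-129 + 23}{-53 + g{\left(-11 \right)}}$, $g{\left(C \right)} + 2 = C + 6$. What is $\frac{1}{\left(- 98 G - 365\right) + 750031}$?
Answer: $\frac{15}{11242393} \approx 1.3342 \cdot 10^{-6}$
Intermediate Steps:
$g{\left(C \right)} = 4 + C$ ($g{\left(C \right)} = -2 + \left(C + 6\right) = -2 + \left(6 + C\right) = 4 + C$)
$G = \frac{53}{30}$ ($G = \frac{-129 + 23}{-53 + \left(4 - 11\right)} = - \frac{106}{-53 - 7} = - \frac{106}{-60} = \left(-106\right) \left(- \frac{1}{60}\right) = \frac{53}{30} \approx 1.7667$)
$\frac{1}{\left(- 98 G - 365\right) + 750031} = \frac{1}{\left(\left(-98\right) \frac{53}{30} - 365\right) + 750031} = \frac{1}{\left(- \frac{2597}{15} - 365\right) + 750031} = \frac{1}{- \frac{8072}{15} + 750031} = \frac{1}{\frac{11242393}{15}} = \frac{15}{11242393}$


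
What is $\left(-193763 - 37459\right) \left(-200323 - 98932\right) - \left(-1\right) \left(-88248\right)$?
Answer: $69194251362$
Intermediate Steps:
$\left(-193763 - 37459\right) \left(-200323 - 98932\right) - \left(-1\right) \left(-88248\right) = \left(-231222\right) \left(-299255\right) - 88248 = 69194339610 - 88248 = 69194251362$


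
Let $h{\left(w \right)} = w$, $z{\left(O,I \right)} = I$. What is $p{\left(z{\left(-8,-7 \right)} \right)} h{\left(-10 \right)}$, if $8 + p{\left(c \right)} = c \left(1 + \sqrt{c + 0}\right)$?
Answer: $150 + 70 i \sqrt{7} \approx 150.0 + 185.2 i$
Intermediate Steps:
$p{\left(c \right)} = -8 + c \left(1 + \sqrt{c}\right)$ ($p{\left(c \right)} = -8 + c \left(1 + \sqrt{c + 0}\right) = -8 + c \left(1 + \sqrt{c}\right)$)
$p{\left(z{\left(-8,-7 \right)} \right)} h{\left(-10 \right)} = \left(-8 - 7 + \left(-7\right)^{\frac{3}{2}}\right) \left(-10\right) = \left(-8 - 7 - 7 i \sqrt{7}\right) \left(-10\right) = \left(-15 - 7 i \sqrt{7}\right) \left(-10\right) = 150 + 70 i \sqrt{7}$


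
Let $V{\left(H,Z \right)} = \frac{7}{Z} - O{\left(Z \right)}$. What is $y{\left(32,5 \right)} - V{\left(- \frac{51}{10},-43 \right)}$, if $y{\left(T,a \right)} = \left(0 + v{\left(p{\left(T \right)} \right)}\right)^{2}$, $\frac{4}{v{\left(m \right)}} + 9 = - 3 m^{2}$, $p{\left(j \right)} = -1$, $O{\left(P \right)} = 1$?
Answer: $\frac{493}{387} \approx 1.2739$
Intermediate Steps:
$v{\left(m \right)} = \frac{4}{-9 - 3 m^{2}}$
$V{\left(H,Z \right)} = -1 + \frac{7}{Z}$ ($V{\left(H,Z \right)} = \frac{7}{Z} - 1 = -1 + \frac{7}{Z}$)
$y{\left(T,a \right)} = \frac{1}{9}$ ($y{\left(T,a \right)} = \left(0 - \frac{4}{9 + 3 \left(-1\right)^{2}}\right)^{2} = \left(0 - \frac{4}{9 + 3 \cdot 1}\right)^{2} = \left(0 - \frac{4}{9 + 3}\right)^{2} = \left(0 - \frac{4}{12}\right)^{2} = \left(0 - \frac{1}{3}\right)^{2} = \left(- \frac{1}{3}\right)^{2} = \frac{1}{9}$)
$y{\left(32,5 \right)} - V{\left(- \frac{51}{10},-43 \right)} = \frac{1}{9} - \frac{7 - -43}{-43} = \frac{1}{9} - - \frac{7 + 43}{43} = \frac{1}{9} - \left(- \frac{1}{43}\right) 50 = \frac{1}{9} - - \frac{50}{43} = \frac{1}{9} + \frac{50}{43} = \frac{493}{387}$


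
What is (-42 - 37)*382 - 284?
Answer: -30462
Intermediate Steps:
(-42 - 37)*382 - 284 = -79*382 - 284 = -30178 - 284 = -30462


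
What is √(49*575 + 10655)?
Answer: √38830 ≈ 197.05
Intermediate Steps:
√(49*575 + 10655) = √(28175 + 10655) = √38830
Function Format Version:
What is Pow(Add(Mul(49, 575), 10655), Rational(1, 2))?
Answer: Pow(38830, Rational(1, 2)) ≈ 197.05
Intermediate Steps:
Pow(Add(Mul(49, 575), 10655), Rational(1, 2)) = Pow(Add(28175, 10655), Rational(1, 2)) = Pow(38830, Rational(1, 2))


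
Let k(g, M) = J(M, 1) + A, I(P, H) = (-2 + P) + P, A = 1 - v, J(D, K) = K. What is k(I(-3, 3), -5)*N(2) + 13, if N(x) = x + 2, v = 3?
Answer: 9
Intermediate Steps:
A = -2 (A = 1 - 1*3 = 1 - 3 = -2)
I(P, H) = -2 + 2*P
N(x) = 2 + x
k(g, M) = -1 (k(g, M) = 1 - 2 = -1)
k(I(-3, 3), -5)*N(2) + 13 = -(2 + 2) + 13 = -1*4 + 13 = -4 + 13 = 9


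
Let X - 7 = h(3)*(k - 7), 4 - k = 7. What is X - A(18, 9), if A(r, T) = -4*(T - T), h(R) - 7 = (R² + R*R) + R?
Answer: -273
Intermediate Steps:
h(R) = 7 + R + 2*R² (h(R) = 7 + ((R² + R*R) + R) = 7 + ((R² + R²) + R) = 7 + (2*R² + R) = 7 + (R + 2*R²) = 7 + R + 2*R²)
k = -3 (k = 4 - 1*7 = 4 - 7 = -3)
A(r, T) = 0 (A(r, T) = -4*0 = 0)
X = -273 (X = 7 + (7 + 3 + 2*3²)*(-3 - 7) = 7 + (7 + 3 + 2*9)*(-10) = 7 + (7 + 3 + 18)*(-10) = 7 + 28*(-10) = 7 - 280 = -273)
X - A(18, 9) = -273 - 1*0 = -273 + 0 = -273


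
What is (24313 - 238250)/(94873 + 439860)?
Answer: -213937/534733 ≈ -0.40008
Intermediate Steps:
(24313 - 238250)/(94873 + 439860) = -213937/534733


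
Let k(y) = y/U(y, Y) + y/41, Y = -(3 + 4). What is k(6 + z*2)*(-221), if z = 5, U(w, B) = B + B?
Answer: 47736/287 ≈ 166.33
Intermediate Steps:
Y = -7 (Y = -1*7 = -7)
U(w, B) = 2*B
k(y) = -27*y/574 (k(y) = y/((2*(-7))) + y/41 = y/(-14) + y*(1/41) = y*(-1/14) + y/41 = -y/14 + y/41 = -27*y/574)
k(6 + z*2)*(-221) = -27*(6 + 5*2)/574*(-221) = -27*(6 + 10)/574*(-221) = -27/574*16*(-221) = -216/287*(-221) = 47736/287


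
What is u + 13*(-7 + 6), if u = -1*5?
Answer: -18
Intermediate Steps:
u = -5
u + 13*(-7 + 6) = -5 + 13*(-7 + 6) = -5 + 13*(-1) = -5 - 13 = -18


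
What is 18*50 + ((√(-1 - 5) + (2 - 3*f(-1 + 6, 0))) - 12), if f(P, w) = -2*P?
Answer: 920 + I*√6 ≈ 920.0 + 2.4495*I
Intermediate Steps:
18*50 + ((√(-1 - 5) + (2 - 3*f(-1 + 6, 0))) - 12) = 18*50 + ((√(-1 - 5) + (2 - (-6)*(-1 + 6))) - 12) = 900 + ((√(-6) + (2 - (-6)*5)) - 12) = 900 + ((I*√6 + (2 - 3*(-10))) - 12) = 900 + ((I*√6 + (2 + 30)) - 12) = 900 + ((I*√6 + 32) - 12) = 900 + ((32 + I*√6) - 12) = 900 + (20 + I*√6) = 920 + I*√6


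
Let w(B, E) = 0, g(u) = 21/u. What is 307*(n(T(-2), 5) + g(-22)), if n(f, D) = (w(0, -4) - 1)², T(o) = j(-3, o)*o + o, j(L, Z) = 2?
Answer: 307/22 ≈ 13.955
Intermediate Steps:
T(o) = 3*o (T(o) = 2*o + o = 3*o)
n(f, D) = 1 (n(f, D) = (0 - 1)² = (-1)² = 1)
307*(n(T(-2), 5) + g(-22)) = 307*(1 + 21/(-22)) = 307*(1 + 21*(-1/22)) = 307*(1 - 21/22) = 307*(1/22) = 307/22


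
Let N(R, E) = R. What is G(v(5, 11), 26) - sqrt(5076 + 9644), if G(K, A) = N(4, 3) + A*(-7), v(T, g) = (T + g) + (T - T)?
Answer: -178 - 8*sqrt(230) ≈ -299.33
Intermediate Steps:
v(T, g) = T + g (v(T, g) = (T + g) + 0 = T + g)
G(K, A) = 4 - 7*A (G(K, A) = 4 + A*(-7) = 4 - 7*A)
G(v(5, 11), 26) - sqrt(5076 + 9644) = (4 - 7*26) - sqrt(5076 + 9644) = (4 - 182) - sqrt(14720) = -178 - 8*sqrt(230)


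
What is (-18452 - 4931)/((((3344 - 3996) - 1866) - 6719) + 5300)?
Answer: 23383/3937 ≈ 5.9393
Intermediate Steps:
(-18452 - 4931)/((((3344 - 3996) - 1866) - 6719) + 5300) = -23383/(((-652 - 1866) - 6719) + 5300) = -23383/((-2518 - 6719) + 5300) = -23383/(-9237 + 5300) = -23383/(-3937) = -23383*(-1/3937) = 23383/3937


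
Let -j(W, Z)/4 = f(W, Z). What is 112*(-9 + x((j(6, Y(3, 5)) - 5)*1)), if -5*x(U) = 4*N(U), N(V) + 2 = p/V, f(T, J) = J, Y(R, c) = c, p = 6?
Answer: -100912/125 ≈ -807.30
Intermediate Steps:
j(W, Z) = -4*Z
N(V) = -2 + 6/V
x(U) = 8/5 - 24/(5*U) (x(U) = -4*(-2 + 6/U)/5 = -(-8 + 24/U)/5 = 8/5 - 24/(5*U))
112*(-9 + x((j(6, Y(3, 5)) - 5)*1)) = 112*(-9 + 8*(-3 + (-4*5 - 5)*1)/(5*(((-4*5 - 5)*1)))) = 112*(-9 + 8*(-3 + (-20 - 5)*1)/(5*(((-20 - 5)*1)))) = 112*(-9 + 8*(-3 - 25*1)/(5*((-25*1)))) = 112*(-9 + (8/5)*(-3 - 25)/(-25)) = 112*(-9 + (8/5)*(-1/25)*(-28)) = 112*(-9 + 224/125) = 112*(-901/125) = -100912/125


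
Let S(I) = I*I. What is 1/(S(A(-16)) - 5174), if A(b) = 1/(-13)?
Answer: -169/874405 ≈ -0.00019327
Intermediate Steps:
A(b) = -1/13
S(I) = I²
1/(S(A(-16)) - 5174) = 1/((-1/13)² - 5174) = 1/(1/169 - 5174) = 1/(-874405/169) = -169/874405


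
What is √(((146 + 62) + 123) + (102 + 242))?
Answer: 15*√3 ≈ 25.981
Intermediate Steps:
√(((146 + 62) + 123) + (102 + 242)) = √((208 + 123) + 344) = √(331 + 344) = √675 = 15*√3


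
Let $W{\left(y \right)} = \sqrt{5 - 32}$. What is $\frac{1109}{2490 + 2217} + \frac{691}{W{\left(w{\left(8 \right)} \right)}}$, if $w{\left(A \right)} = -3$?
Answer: $\frac{1109}{4707} - \frac{691 i \sqrt{3}}{9} \approx 0.23561 - 132.98 i$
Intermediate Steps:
$W{\left(y \right)} = 3 i \sqrt{3}$ ($W{\left(y \right)} = \sqrt{-27} = 3 i \sqrt{3}$)
$\frac{1109}{2490 + 2217} + \frac{691}{W{\left(w{\left(8 \right)} \right)}} = \frac{1109}{2490 + 2217} + \frac{691}{3 i \sqrt{3}} = \frac{1109}{4707} + 691 \left(- \frac{i \sqrt{3}}{9}\right) = 1109 \cdot \frac{1}{4707} - \frac{691 i \sqrt{3}}{9} = \frac{1109}{4707} - \frac{691 i \sqrt{3}}{9}$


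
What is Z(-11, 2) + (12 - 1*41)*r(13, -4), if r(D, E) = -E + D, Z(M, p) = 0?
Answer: -493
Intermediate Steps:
r(D, E) = D - E
Z(-11, 2) + (12 - 1*41)*r(13, -4) = 0 + (12 - 1*41)*(13 - 1*(-4)) = 0 + (12 - 41)*(13 + 4) = 0 - 29*17 = 0 - 493 = -493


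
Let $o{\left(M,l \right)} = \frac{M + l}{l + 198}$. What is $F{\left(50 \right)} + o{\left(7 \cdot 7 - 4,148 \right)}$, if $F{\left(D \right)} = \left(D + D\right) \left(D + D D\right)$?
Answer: $\frac{88230193}{346} \approx 2.55 \cdot 10^{5}$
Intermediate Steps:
$F{\left(D \right)} = 2 D \left(D + D^{2}\right)$
$o{\left(M,l \right)} = \frac{M + l}{198 + l}$
$F{\left(50 \right)} + o{\left(7 \cdot 7 - 4,148 \right)} = 2 \cdot 50^{2} \left(1 + 50\right) + \frac{\left(7 \cdot 7 - 4\right) + 148}{198 + 148} = 2 \cdot 2500 \cdot 51 + \frac{\left(49 - 4\right) + 148}{346} = 255000 + \frac{45 + 148}{346} = 255000 + \frac{1}{346} \cdot 193 = 255000 + \frac{193}{346} = \frac{88230193}{346}$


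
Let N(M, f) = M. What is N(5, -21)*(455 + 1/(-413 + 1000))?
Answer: 1335430/587 ≈ 2275.0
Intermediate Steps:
N(5, -21)*(455 + 1/(-413 + 1000)) = 5*(455 + 1/(-413 + 1000)) = 5*(455 + 1/587) = 5*(267086/587) = 1335430/587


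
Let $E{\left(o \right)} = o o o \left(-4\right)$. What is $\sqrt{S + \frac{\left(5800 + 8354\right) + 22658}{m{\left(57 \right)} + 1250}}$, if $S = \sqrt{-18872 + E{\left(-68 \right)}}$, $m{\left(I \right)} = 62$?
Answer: $\frac{\sqrt{754646 + 53792 \sqrt{309714}}}{164} \approx 33.78$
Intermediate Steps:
$E{\left(o \right)} = - 4 o^{3}$ ($E{\left(o \right)} = o o^{2} \left(-4\right) = o^{3} \left(-4\right) = - 4 o^{3}$)
$S = 2 \sqrt{309714}$ ($S = \sqrt{-18872 - 4 \left(-68\right)^{3}} = \sqrt{-18872 - -1257728} = \sqrt{-18872 + 1257728} = \sqrt{1238856} = 2 \sqrt{309714} \approx 1113.0$)
$\sqrt{S + \frac{\left(5800 + 8354\right) + 22658}{m{\left(57 \right)} + 1250}} = \sqrt{2 \sqrt{309714} + \frac{\left(5800 + 8354\right) + 22658}{62 + 1250}} = \sqrt{2 \sqrt{309714} + \frac{14154 + 22658}{1312}} = \sqrt{2 \sqrt{309714} + 36812 \cdot \frac{1}{1312}} = \sqrt{2 \sqrt{309714} + \frac{9203}{328}} = \sqrt{\frac{9203}{328} + 2 \sqrt{309714}}$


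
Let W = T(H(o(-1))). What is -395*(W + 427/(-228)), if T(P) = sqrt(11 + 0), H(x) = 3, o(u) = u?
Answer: 168665/228 - 395*sqrt(11) ≈ -570.31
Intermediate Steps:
T(P) = sqrt(11)
W = sqrt(11) ≈ 3.3166
-395*(W + 427/(-228)) = -395*(sqrt(11) + 427/(-228)) = -395*(sqrt(11) + 427*(-1/228)) = -395*(sqrt(11) - 427/228) = -395*(-427/228 + sqrt(11)) = 168665/228 - 395*sqrt(11)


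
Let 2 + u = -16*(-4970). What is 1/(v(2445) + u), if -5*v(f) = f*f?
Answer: -1/1116087 ≈ -8.9599e-7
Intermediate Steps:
v(f) = -f**2/5 (v(f) = -f*f/5 = -f**2/5)
u = 79518 (u = -2 - 16*(-4970) = -2 + 79520 = 79518)
1/(v(2445) + u) = 1/(-1/5*2445**2 + 79518) = 1/(-1/5*5978025 + 79518) = 1/(-1195605 + 79518) = 1/(-1116087) = -1/1116087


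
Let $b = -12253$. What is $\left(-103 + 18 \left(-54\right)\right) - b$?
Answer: $11178$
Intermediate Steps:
$\left(-103 + 18 \left(-54\right)\right) - b = \left(-103 + 18 \left(-54\right)\right) - -12253 = \left(-103 - 972\right) + 12253 = -1075 + 12253 = 11178$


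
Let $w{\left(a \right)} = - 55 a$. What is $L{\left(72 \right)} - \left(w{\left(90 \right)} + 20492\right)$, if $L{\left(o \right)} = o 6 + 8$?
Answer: $-15102$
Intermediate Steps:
$L{\left(o \right)} = 8 + 6 o$ ($L{\left(o \right)} = 6 o + 8 = 8 + 6 o$)
$L{\left(72 \right)} - \left(w{\left(90 \right)} + 20492\right) = \left(8 + 6 \cdot 72\right) - \left(\left(-55\right) 90 + 20492\right) = \left(8 + 432\right) - \left(-4950 + 20492\right) = 440 - 15542 = -15102$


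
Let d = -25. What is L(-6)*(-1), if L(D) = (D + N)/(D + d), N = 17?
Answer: 11/31 ≈ 0.35484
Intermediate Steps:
L(D) = (17 + D)/(-25 + D) (L(D) = (D + 17)/(D - 25) = (17 + D)/(-25 + D))
L(-6)*(-1) = ((17 - 6)/(-25 - 6))*(-1) = (11/(-31))*(-1) = -1/31*11*(-1) = -11/31*(-1) = 11/31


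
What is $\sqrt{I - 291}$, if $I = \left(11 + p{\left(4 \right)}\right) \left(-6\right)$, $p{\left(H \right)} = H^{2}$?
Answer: $i \sqrt{453} \approx 21.284 i$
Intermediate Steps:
$I = -162$ ($I = \left(11 + 4^{2}\right) \left(-6\right) = \left(11 + 16\right) \left(-6\right) = 27 \left(-6\right) = -162$)
$\sqrt{I - 291} = \sqrt{-162 - 291} = \sqrt{-453} = i \sqrt{453}$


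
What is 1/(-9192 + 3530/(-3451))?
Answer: -3451/31725122 ≈ -0.00010878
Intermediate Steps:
1/(-9192 + 3530/(-3451)) = 1/(-9192 + 3530*(-1/3451)) = 1/(-9192 - 3530/3451) = 1/(-31725122/3451) = -3451/31725122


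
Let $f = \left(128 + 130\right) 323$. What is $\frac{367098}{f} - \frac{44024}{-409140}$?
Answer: $\frac{377115617}{83566845} \approx 4.5127$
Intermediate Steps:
$f = 83334$ ($f = 258 \cdot 323 = 83334$)
$\frac{367098}{f} - \frac{44024}{-409140} = \frac{367098}{83334} - \frac{44024}{-409140} = 367098 \cdot \frac{1}{83334} - - \frac{11006}{102285} = \frac{3599}{817} + \frac{11006}{102285} = \frac{377115617}{83566845}$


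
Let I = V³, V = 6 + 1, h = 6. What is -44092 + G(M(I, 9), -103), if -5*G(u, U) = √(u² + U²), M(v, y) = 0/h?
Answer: -220563/5 ≈ -44113.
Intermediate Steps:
V = 7
I = 343 (I = 7³ = 343)
M(v, y) = 0 (M(v, y) = 0/6 = 0*(⅙) = 0)
G(u, U) = -√(U² + u²)/5 (G(u, U) = -√(u² + U²)/5 = -√(U² + u²)/5)
-44092 + G(M(I, 9), -103) = -44092 - √((-103)² + 0²)/5 = -44092 - √(10609 + 0)/5 = -44092 - √10609/5 = -44092 - ⅕*103 = -44092 - 103/5 = -220563/5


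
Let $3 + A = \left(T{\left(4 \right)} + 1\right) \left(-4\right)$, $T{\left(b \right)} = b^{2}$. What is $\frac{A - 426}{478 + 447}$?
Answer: $- \frac{497}{925} \approx -0.5373$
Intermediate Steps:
$A = -71$ ($A = -3 + \left(4^{2} + 1\right) \left(-4\right) = -3 + \left(16 + 1\right) \left(-4\right) = -3 + 17 \left(-4\right) = -3 - 68 = -71$)
$\frac{A - 426}{478 + 447} = \frac{-71 - 426}{478 + 447} = - \frac{497}{925}$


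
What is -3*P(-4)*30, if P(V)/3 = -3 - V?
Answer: -270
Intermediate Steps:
P(V) = -9 - 3*V (P(V) = 3*(-3 - V) = -9 - 3*V)
-3*P(-4)*30 = -3*(-9 - 3*(-4))*30 = -3*(-9 + 12)*30 = -3*3*30 = -9*30 = -270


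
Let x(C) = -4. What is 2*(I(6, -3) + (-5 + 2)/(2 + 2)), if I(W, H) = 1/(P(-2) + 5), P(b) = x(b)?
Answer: 1/2 ≈ 0.50000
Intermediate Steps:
P(b) = -4
I(W, H) = 1 (I(W, H) = 1/(-4 + 5) = 1/1 = 1)
2*(I(6, -3) + (-5 + 2)/(2 + 2)) = 2*(1 + (-5 + 2)/(2 + 2)) = 2*(1 - 3/4) = 2*(1/4) = 1/2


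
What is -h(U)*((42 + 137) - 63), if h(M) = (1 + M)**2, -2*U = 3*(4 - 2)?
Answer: -464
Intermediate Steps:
U = -3 (U = -3*(4 - 2)/2 = -3*2/2 = -1/2*6 = -3)
-h(U)*((42 + 137) - 63) = -(1 - 3)**2*((42 + 137) - 63) = -(-2)**2*(179 - 63) = -4*116 = -1*464 = -464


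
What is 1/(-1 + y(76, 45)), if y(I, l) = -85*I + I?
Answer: -1/6385 ≈ -0.00015662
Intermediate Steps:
y(I, l) = -84*I
1/(-1 + y(76, 45)) = 1/(-1 - 84*76) = 1/(-1 - 6384) = 1/(-6385) = -1/6385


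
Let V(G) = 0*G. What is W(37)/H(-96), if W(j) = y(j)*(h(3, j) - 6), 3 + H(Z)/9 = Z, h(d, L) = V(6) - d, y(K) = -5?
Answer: -5/99 ≈ -0.050505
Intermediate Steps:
V(G) = 0
h(d, L) = -d (h(d, L) = 0 - d = -d)
H(Z) = -27 + 9*Z
W(j) = 45 (W(j) = -5*(-1*3 - 6) = -5*(-3 - 6) = -5*(-9) = 45)
W(37)/H(-96) = 45/(-27 + 9*(-96)) = 45/(-27 - 864) = 45/(-891) = 45*(-1/891) = -5/99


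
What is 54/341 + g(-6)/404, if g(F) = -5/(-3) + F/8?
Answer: 265543/1653168 ≈ 0.16063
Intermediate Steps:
g(F) = 5/3 + F/8 (g(F) = -5*(-⅓) + F*(⅛) = 5/3 + F/8)
54/341 + g(-6)/404 = 54/341 + (5/3 + (⅛)*(-6))/404 = 54*(1/341) + (5/3 - ¾)*(1/404) = 54/341 + (11/12)*(1/404) = 54/341 + 11/4848 = 265543/1653168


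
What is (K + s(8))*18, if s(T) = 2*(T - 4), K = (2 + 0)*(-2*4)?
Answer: -144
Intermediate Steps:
K = -16 (K = 2*(-8) = -16)
s(T) = -8 + 2*T (s(T) = 2*(-4 + T) = -8 + 2*T)
(K + s(8))*18 = (-16 + (-8 + 2*8))*18 = (-16 + (-8 + 16))*18 = (-16 + 8)*18 = -8*18 = -144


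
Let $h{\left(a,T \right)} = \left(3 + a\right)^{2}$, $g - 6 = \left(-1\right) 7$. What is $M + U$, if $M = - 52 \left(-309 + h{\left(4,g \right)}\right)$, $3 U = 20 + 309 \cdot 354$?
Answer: $\frac{149966}{3} \approx 49989.0$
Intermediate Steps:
$g = -1$ ($g = 6 - 7 = -1$)
$U = \frac{109406}{3}$ ($U = \frac{20 + 309 \cdot 354}{3} = \frac{20 + 109386}{3} = \frac{1}{3} \cdot 109406 = \frac{109406}{3} \approx 36469.0$)
$M = 13520$ ($M = - 52 \left(-309 + \left(3 + 4\right)^{2}\right) = - 52 \left(-309 + 7^{2}\right) = - 52 \left(-309 + 49\right) = \left(-52\right) \left(-260\right) = 13520$)
$M + U = 13520 + \frac{109406}{3} = \frac{149966}{3}$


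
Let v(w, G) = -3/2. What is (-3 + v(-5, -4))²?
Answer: 81/4 ≈ 20.250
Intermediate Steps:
v(w, G) = -3/2 (v(w, G) = -3*½ = -3/2)
(-3 + v(-5, -4))² = (-3 - 3/2)² = (-9/2)² = 81/4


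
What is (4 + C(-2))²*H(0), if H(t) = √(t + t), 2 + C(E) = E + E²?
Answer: 0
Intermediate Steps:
C(E) = -2 + E + E² (C(E) = -2 + (E + E²) = -2 + E + E²)
H(t) = √2*√t (H(t) = √(2*t) = √2*√t)
(4 + C(-2))²*H(0) = (4 + (-2 - 2 + (-2)²))²*(√2*√0) = (4 + (-2 - 2 + 4))²*(√2*0) = (4 + 0)²*0 = 4²*0 = 16*0 = 0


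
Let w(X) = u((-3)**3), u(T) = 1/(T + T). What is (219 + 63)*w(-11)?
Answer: -47/9 ≈ -5.2222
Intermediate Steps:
u(T) = 1/(2*T)
w(X) = -1/54 (w(X) = 1/(2*((-3)**3)) = (1/2)/(-27) = (1/2)*(-1/27) = -1/54)
(219 + 63)*w(-11) = (219 + 63)*(-1/54) = 282*(-1/54) = -47/9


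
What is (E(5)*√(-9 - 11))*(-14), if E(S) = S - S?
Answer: 0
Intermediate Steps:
E(S) = 0
(E(5)*√(-9 - 11))*(-14) = (0*√(-9 - 11))*(-14) = (0*√(-20))*(-14) = (0*(2*I*√5))*(-14) = 0*(-14) = 0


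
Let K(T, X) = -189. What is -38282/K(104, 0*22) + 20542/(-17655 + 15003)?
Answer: 16273571/83538 ≈ 194.80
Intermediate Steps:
-38282/K(104, 0*22) + 20542/(-17655 + 15003) = -38282/(-189) + 20542/(-17655 + 15003) = -38282*(-1/189) + 20542/(-2652) = 38282/189 + 20542*(-1/2652) = 38282/189 - 10271/1326 = 16273571/83538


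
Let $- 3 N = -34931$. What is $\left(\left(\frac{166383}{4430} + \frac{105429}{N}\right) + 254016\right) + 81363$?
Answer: $\frac{51905211727053}{154744330} \approx 3.3543 \cdot 10^{5}$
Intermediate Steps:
$N = \frac{34931}{3}$ ($N = \left(- \frac{1}{3}\right) \left(-34931\right) = \frac{34931}{3} \approx 11644.0$)
$\left(\left(\frac{166383}{4430} + \frac{105429}{N}\right) + 254016\right) + 81363 = \left(\left(\frac{166383}{4430} + \frac{105429}{\frac{34931}{3}}\right) + 254016\right) + 81363 = \left(\left(166383 \cdot \frac{1}{4430} + 105429 \cdot \frac{3}{34931}\right) + 254016\right) + 81363 = \left(\left(\frac{166383}{4430} + \frac{316287}{34931}\right) + 254016\right) + 81363 = \left(\frac{7213075983}{154744330} + 254016\right) + 81363 = \frac{39314748805263}{154744330} + 81363 = \frac{51905211727053}{154744330}$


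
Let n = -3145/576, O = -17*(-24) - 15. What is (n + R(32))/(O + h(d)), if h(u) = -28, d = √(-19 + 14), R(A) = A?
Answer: 15287/210240 ≈ 0.072712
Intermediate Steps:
d = I*√5 (d = √(-5) = I*√5 ≈ 2.2361*I)
O = 393 (O = 408 - 15 = 393)
n = -3145/576 (n = -3145*1/576 = -3145/576 ≈ -5.4601)
(n + R(32))/(O + h(d)) = (-3145/576 + 32)/(393 - 28) = (15287/576)/365 = (15287/576)*(1/365) = 15287/210240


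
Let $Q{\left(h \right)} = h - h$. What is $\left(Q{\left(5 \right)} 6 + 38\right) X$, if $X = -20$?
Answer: $-760$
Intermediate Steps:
$Q{\left(h \right)} = 0$
$\left(Q{\left(5 \right)} 6 + 38\right) X = \left(0 \cdot 6 + 38\right) \left(-20\right) = \left(0 + 38\right) \left(-20\right) = 38 \left(-20\right) = -760$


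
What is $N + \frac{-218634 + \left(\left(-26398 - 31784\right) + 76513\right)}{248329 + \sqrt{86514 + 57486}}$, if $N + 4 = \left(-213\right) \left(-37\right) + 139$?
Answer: $\frac{494274119256169}{61667148241} + \frac{24036360 \sqrt{10}}{61667148241} \approx 8015.2$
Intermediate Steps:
$N = 8016$ ($N = -4 + \left(\left(-213\right) \left(-37\right) + 139\right) = -4 + \left(7881 + 139\right) = -4 + 8020 = 8016$)
$N + \frac{-218634 + \left(\left(-26398 - 31784\right) + 76513\right)}{248329 + \sqrt{86514 + 57486}} = 8016 + \frac{-218634 + \left(\left(-26398 - 31784\right) + 76513\right)}{248329 + \sqrt{86514 + 57486}} = 8016 + \frac{-218634 + \left(-58182 + 76513\right)}{248329 + \sqrt{144000}} = 8016 + \frac{-218634 + 18331}{248329 + 120 \sqrt{10}} = 8016 - \frac{200303}{248329 + 120 \sqrt{10}}$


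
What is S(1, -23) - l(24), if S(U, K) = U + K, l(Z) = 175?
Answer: -197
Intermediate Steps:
S(U, K) = K + U
S(1, -23) - l(24) = (-23 + 1) - 1*175 = -22 - 175 = -197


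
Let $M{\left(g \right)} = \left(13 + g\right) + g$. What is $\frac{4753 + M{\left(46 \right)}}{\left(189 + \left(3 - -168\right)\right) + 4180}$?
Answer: $\frac{2429}{2270} \approx 1.07$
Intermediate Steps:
$M{\left(g \right)} = 13 + 2 g$
$\frac{4753 + M{\left(46 \right)}}{\left(189 + \left(3 - -168\right)\right) + 4180} = \frac{4753 + \left(13 + 2 \cdot 46\right)}{\left(189 + \left(3 - -168\right)\right) + 4180} = \frac{4753 + \left(13 + 92\right)}{\left(189 + \left(3 + 168\right)\right) + 4180} = \frac{4753 + 105}{\left(189 + 171\right) + 4180} = \frac{4858}{360 + 4180} = \frac{4858}{4540} = 4858 \cdot \frac{1}{4540} = \frac{2429}{2270}$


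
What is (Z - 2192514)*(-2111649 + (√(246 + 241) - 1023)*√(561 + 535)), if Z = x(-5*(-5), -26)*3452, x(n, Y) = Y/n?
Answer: 115935024610698/25 + 109805204*√274*(1023 - √487)/25 ≈ 4.7102e+12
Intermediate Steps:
Z = -89752/25 (Z = -26/((-5*(-5)))*3452 = -26/25*3452 = -89752/25 ≈ -3590.1)
(Z - 2192514)*(-2111649 + (√(246 + 241) - 1023)*√(561 + 535)) = (-89752/25 - 2192514)*(-2111649 + (√(246 + 241) - 1023)*√(561 + 535)) = -54902602*(-2111649 + (√487 - 1023)*√1096)/25 = -54902602*(-2111649 + (-1023 + √487)*(2*√274))/25 = -54902602*(-2111649 + 2*√274*(-1023 + √487))/25 = 115935024610698/25 - 109805204*√274*(-1023 + √487)/25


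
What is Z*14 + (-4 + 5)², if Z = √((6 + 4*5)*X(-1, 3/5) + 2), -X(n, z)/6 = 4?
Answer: 1 + 14*I*√622 ≈ 1.0 + 349.16*I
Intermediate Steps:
X(n, z) = -24 (X(n, z) = -6*4 = -24)
Z = I*√622 (Z = √((6 + 4*5)*(-24) + 2) = √((6 + 20)*(-24) + 2) = √(26*(-24) + 2) = √(-624 + 2) = √(-622) = I*√622 ≈ 24.94*I)
Z*14 + (-4 + 5)² = (I*√622)*14 + (-4 + 5)² = 14*I*√622 + 1² = 14*I*√622 + 1 = 1 + 14*I*√622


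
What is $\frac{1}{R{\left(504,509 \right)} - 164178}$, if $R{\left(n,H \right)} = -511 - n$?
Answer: $- \frac{1}{165193} \approx -6.0535 \cdot 10^{-6}$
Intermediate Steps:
$\frac{1}{R{\left(504,509 \right)} - 164178} = \frac{1}{\left(-511 - 504\right) - 164178} = \frac{1}{-1015 - 164178} = \frac{1}{-165193} = - \frac{1}{165193}$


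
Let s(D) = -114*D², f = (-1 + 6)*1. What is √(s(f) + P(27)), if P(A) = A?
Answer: I*√2823 ≈ 53.132*I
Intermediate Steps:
f = 5 (f = 5*1 = 5)
√(s(f) + P(27)) = √(-114*5² + 27) = √(-114*25 + 27) = √(-2850 + 27) = √(-2823) = I*√2823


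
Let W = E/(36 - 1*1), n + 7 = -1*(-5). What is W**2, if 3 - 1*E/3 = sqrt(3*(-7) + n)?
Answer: 9*(3 - I*sqrt(23))**2/1225 ≈ -0.10286 - 0.21141*I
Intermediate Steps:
n = -2 (n = -7 - 1*(-5) = -7 + 5 = -2)
E = 9 - 3*I*sqrt(23) (E = 9 - 3*sqrt(3*(-7) - 2) = 9 - 3*sqrt(-21 - 2) = 9 - 3*I*sqrt(23) ≈ 9.0 - 14.387*I)
W = 9/35 - 3*I*sqrt(23)/35 (W = (9 - 3*I*sqrt(23))/(36 - 1*1) = (9 - 3*I*sqrt(23))/(36 - 1) = (9 - 3*I*sqrt(23))/35 = (9 - 3*I*sqrt(23))*(1/35) = 9/35 - 3*I*sqrt(23)/35 ≈ 0.25714 - 0.41107*I)
W**2 = (9/35 - 3*I*sqrt(23)/35)**2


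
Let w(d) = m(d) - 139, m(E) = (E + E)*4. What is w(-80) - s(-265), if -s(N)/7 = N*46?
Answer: -86109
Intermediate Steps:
m(E) = 8*E (m(E) = (2*E)*4 = 8*E)
s(N) = -322*N (s(N) = -7*N*46 = -322*N)
w(d) = -139 + 8*d (w(d) = 8*d - 139 = -139 + 8*d)
w(-80) - s(-265) = (-139 + 8*(-80)) - (-322)*(-265) = (-139 - 640) - 1*85330 = -779 - 85330 = -86109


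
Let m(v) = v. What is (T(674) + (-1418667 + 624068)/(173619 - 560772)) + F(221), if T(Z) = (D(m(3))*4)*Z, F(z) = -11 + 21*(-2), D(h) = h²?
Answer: 721088914/29781 ≈ 24213.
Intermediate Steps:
F(z) = -53 (F(z) = -11 - 42 = -53)
T(Z) = 36*Z (T(Z) = (3²*4)*Z = (9*4)*Z = 36*Z)
(T(674) + (-1418667 + 624068)/(173619 - 560772)) + F(221) = (36*674 + (-1418667 + 624068)/(173619 - 560772)) - 53 = (24264 - 794599/(-387153)) - 53 = (24264 - 794599*(-1/387153)) - 53 = (24264 + 61123/29781) - 53 = 722667307/29781 - 53 = 721088914/29781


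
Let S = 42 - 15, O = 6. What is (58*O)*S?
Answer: 9396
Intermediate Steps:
S = 27
(58*O)*S = (58*6)*27 = 348*27 = 9396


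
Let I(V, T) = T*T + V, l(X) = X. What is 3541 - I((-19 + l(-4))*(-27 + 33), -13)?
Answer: 3510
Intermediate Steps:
I(V, T) = V + T² (I(V, T) = T² + V = V + T²)
3541 - I((-19 + l(-4))*(-27 + 33), -13) = 3541 - ((-19 - 4)*(-27 + 33) + (-13)²) = 3541 - (-23*6 + 169) = 3541 - (-138 + 169) = 3541 - 1*31 = 3541 - 31 = 3510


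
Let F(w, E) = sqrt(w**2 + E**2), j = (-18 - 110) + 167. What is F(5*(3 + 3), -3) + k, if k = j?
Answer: 39 + 3*sqrt(101) ≈ 69.150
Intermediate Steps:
j = 39 (j = -128 + 167 = 39)
k = 39
F(w, E) = sqrt(E**2 + w**2)
F(5*(3 + 3), -3) + k = sqrt((-3)**2 + (5*(3 + 3))**2) + 39 = sqrt(9 + (5*6)**2) + 39 = sqrt(9 + 30**2) + 39 = sqrt(9 + 900) + 39 = sqrt(909) + 39 = 3*sqrt(101) + 39 = 39 + 3*sqrt(101)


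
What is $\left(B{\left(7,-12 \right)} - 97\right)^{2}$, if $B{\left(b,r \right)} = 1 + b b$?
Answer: $2209$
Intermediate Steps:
$B{\left(b,r \right)} = 1 + b^{2}$
$\left(B{\left(7,-12 \right)} - 97\right)^{2} = \left(\left(1 + 7^{2}\right) - 97\right)^{2} = \left(\left(1 + 49\right) - 97\right)^{2} = \left(50 - 97\right)^{2} = \left(-47\right)^{2} = 2209$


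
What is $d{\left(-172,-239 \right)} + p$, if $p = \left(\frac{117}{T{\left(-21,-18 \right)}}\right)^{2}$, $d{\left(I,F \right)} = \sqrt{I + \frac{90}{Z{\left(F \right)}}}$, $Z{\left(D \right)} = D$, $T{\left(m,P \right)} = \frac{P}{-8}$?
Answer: $2704 + \frac{i \sqrt{9846322}}{239} \approx 2704.0 + 13.129 i$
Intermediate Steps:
$T{\left(m,P \right)} = - \frac{P}{8}$ ($T{\left(m,P \right)} = P \left(- \frac{1}{8}\right) = - \frac{P}{8}$)
$d{\left(I,F \right)} = \sqrt{I + \frac{90}{F}}$
$p = 2704$ ($p = \left(\frac{117}{\left(- \frac{1}{8}\right) \left(-18\right)}\right)^{2} = \left(\frac{117}{\frac{9}{4}}\right)^{2} = \left(117 \cdot \frac{4}{9}\right)^{2} = 52^{2} = 2704$)
$d{\left(-172,-239 \right)} + p = \sqrt{-172 + \frac{90}{-239}} + 2704 = \sqrt{-172 + 90 \left(- \frac{1}{239}\right)} + 2704 = \sqrt{-172 - \frac{90}{239}} + 2704 = \sqrt{- \frac{41198}{239}} + 2704 = \frac{i \sqrt{9846322}}{239} + 2704 = 2704 + \frac{i \sqrt{9846322}}{239}$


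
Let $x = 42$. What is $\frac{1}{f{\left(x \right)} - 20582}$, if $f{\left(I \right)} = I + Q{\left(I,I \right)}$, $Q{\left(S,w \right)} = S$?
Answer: $- \frac{1}{20498} \approx -4.8785 \cdot 10^{-5}$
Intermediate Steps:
$f{\left(I \right)} = 2 I$ ($f{\left(I \right)} = I + I = 2 I$)
$\frac{1}{f{\left(x \right)} - 20582} = \frac{1}{2 \cdot 42 - 20582} = \frac{1}{84 - 20582} = \frac{1}{-20498} = - \frac{1}{20498}$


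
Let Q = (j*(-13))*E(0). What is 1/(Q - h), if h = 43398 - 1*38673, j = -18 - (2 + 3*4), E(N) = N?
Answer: -1/4725 ≈ -0.00021164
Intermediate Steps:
j = -32 (j = -18 - (2 + 12) = -18 - 1*14 = -18 - 14 = -32)
Q = 0 (Q = -32*(-13)*0 = 416*0 = 0)
h = 4725 (h = 43398 - 38673 = 4725)
1/(Q - h) = 1/(0 - 1*4725) = 1/(0 - 4725) = 1/(-4725) = -1/4725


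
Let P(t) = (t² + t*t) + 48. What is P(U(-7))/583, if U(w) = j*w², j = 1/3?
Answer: 5234/5247 ≈ 0.99752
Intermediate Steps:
j = ⅓ ≈ 0.33333
U(w) = w²/3
P(t) = 48 + 2*t² (P(t) = (t² + t²) + 48 = 2*t² + 48 = 48 + 2*t²)
P(U(-7))/583 = (48 + 2*((⅓)*(-7)²)²)/583 = (48 + 2*((⅓)*49)²)*(1/583) = (48 + 2*(49/3)²)*(1/583) = (48 + 2*(2401/9))*(1/583) = (48 + 4802/9)*(1/583) = (5234/9)*(1/583) = 5234/5247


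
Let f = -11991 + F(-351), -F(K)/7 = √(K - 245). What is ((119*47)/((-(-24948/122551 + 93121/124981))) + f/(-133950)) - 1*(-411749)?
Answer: 1930619792267049163/4809469347350 + 7*I*√149/66975 ≈ 4.0142e+5 + 0.0012758*I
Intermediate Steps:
F(K) = -7*√(-245 + K) (F(K) = -7*√(K - 245) = -7*√(-245 + K))
f = -11991 - 14*I*√149 (f = -11991 - 7*√(-245 - 351) = -11991 - 14*I*√149 ≈ -11991.0 - 170.89*I)
((119*47)/((-(-24948/122551 + 93121/124981))) + f/(-133950)) - 1*(-411749) = ((119*47)/((-(-24948/122551 + 93121/124981))) + (-11991 - 14*I*√149)/(-133950)) - 1*(-411749) = (5593/((-(-24948*1/122551 + 93121*(1/124981)))) + (-11991 - 14*I*√149)*(-1/133950)) + 411749 = (5593/((-(-2268/11141 + 93121/124981))) + (3997/44650 + 7*I*√149/66975)) + 411749 = (5593/((-1*754004153/1392413321)) + (3997/44650 + 7*I*√149/66975)) + 411749 = (5593/(-754004153/1392413321) + (3997/44650 + 7*I*√149/66975)) + 411749 = (5593*(-1392413321/754004153) + (3997/44650 + 7*I*√149/66975)) + 411749 = (-1112538243479/107714879 + (3997/44650 + 7*I*√149/66975)) + 411749 = (-49674402034965987/4809469347350 + 7*I*√149/66975) + 411749 = 1930619792267049163/4809469347350 + 7*I*√149/66975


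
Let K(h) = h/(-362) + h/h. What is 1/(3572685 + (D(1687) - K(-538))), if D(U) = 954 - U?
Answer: 181/646522862 ≈ 2.7996e-7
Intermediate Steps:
K(h) = 1 - h/362 (K(h) = h*(-1/362) + 1 = -h/362 + 1 = 1 - h/362)
1/(3572685 + (D(1687) - K(-538))) = 1/(3572685 + ((954 - 1*1687) - (1 - 1/362*(-538)))) = 1/(3572685 + ((954 - 1687) - (1 + 269/181))) = 1/(3572685 + (-733 - 1*450/181)) = 1/(3572685 + (-733 - 450/181)) = 1/(3572685 - 133123/181) = 1/(646522862/181) = 181/646522862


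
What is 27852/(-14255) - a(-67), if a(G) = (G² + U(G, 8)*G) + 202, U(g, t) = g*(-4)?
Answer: 189064723/14255 ≈ 13263.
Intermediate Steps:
U(g, t) = -4*g
a(G) = 202 - 3*G² (a(G) = (G² + (-4*G)*G) + 202 = (G² - 4*G²) + 202 = -3*G² + 202 = 202 - 3*G²)
27852/(-14255) - a(-67) = 27852/(-14255) - (202 - 3*(-67)²) = 27852*(-1/14255) - (202 - 3*4489) = -27852/14255 - (202 - 13467) = -27852/14255 - 1*(-13265) = -27852/14255 + 13265 = 189064723/14255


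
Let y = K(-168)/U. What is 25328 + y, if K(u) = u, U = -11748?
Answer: 24796126/979 ≈ 25328.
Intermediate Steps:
y = 14/979 (y = -168/(-11748) = -168*(-1/11748) = 14/979 ≈ 0.014300)
25328 + y = 25328 + 14/979 = 24796126/979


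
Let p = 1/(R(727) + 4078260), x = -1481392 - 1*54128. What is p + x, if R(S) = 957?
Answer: -6263719287839/4079217 ≈ -1.5355e+6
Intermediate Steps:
x = -1535520 (x = -1481392 - 54128 = -1535520)
p = 1/4079217 (p = 1/(957 + 4078260) = 1/4079217 ≈ 2.4515e-7)
p + x = 1/4079217 - 1535520 = -6263719287839/4079217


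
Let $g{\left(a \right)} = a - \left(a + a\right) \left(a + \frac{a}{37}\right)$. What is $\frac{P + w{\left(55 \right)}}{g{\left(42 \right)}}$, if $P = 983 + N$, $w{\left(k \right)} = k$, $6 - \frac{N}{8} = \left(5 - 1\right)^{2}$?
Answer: $- \frac{17723}{66255} \approx -0.2675$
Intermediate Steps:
$N = -80$ ($N = 48 - 8 \left(5 - 1\right)^{2} = 48 - 8 \cdot 4^{2} = 48 - 128 = -80$)
$P = 903$ ($P = 983 - 80 = 903$)
$g{\left(a \right)} = a - \frac{76 a^{2}}{37}$ ($g{\left(a \right)} = a - 2 a \left(a + a \frac{1}{37}\right) = a - 2 a \left(a + \frac{a}{37}\right) = a - 2 a \frac{38 a}{37} = a - \frac{76 a^{2}}{37}$)
$\frac{P + w{\left(55 \right)}}{g{\left(42 \right)}} = \frac{903 + 55}{\frac{1}{37} \cdot 42 \left(37 - 3192\right)} = \frac{958}{\frac{1}{37} \cdot 42 \left(37 - 3192\right)} = \frac{958}{\frac{1}{37} \cdot 42 \left(-3155\right)} = \frac{958}{- \frac{132510}{37}} = 958 \left(- \frac{37}{132510}\right) = - \frac{17723}{66255}$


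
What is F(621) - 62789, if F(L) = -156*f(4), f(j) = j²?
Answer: -65285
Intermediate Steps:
F(L) = -2496 (F(L) = -156*4² = -156*16 = -2496)
F(621) - 62789 = -2496 - 62789 = -65285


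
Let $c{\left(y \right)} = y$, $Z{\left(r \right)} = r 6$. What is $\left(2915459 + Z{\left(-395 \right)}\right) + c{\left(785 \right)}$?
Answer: $2913874$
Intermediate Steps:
$Z{\left(r \right)} = 6 r$
$\left(2915459 + Z{\left(-395 \right)}\right) + c{\left(785 \right)} = \left(2915459 + 6 \left(-395\right)\right) + 785 = \left(2915459 - 2370\right) + 785 = 2913089 + 785 = 2913874$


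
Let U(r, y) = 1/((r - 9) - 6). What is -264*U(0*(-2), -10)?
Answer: 88/5 ≈ 17.600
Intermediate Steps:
U(r, y) = 1/(-15 + r) (U(r, y) = 1/((-9 + r) - 6) = 1/(-15 + r))
-264*U(0*(-2), -10) = -264/(-15 + 0*(-2)) = -264/(-15 + 0) = -264/(-15) = -264*(-1/15) = 88/5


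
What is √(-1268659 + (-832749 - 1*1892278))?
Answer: I*√3993686 ≈ 1998.4*I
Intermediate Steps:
√(-1268659 + (-832749 - 1*1892278)) = √(-1268659 + (-832749 - 1892278)) = √(-1268659 - 2725027) = √(-3993686) = I*√3993686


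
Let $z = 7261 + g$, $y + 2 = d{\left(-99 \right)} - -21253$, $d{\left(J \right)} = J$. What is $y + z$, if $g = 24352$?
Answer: $52765$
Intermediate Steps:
$y = 21152$ ($y = -2 - -21154 = -2 + \left(-99 + 21253\right) = -2 + 21154 = 21152$)
$z = 31613$ ($z = 7261 + 24352 = 31613$)
$y + z = 21152 + 31613 = 52765$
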